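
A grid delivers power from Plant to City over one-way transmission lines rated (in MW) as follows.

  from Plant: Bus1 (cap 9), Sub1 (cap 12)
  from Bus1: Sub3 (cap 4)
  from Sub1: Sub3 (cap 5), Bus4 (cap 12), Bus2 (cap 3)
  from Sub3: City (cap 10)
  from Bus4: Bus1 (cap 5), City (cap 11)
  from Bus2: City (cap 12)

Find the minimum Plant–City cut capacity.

16

Augment Plant→Bus1→Sub3→City: bottleneck 4, flow now 4.
Augment Plant→Sub1→Sub3→City: bottleneck 5, flow now 9.
Augment Plant→Sub1→Bus4→City: bottleneck 7, flow now 16.
No augmenting path remains; maximum flow = 16.
By max-flow min-cut, the minimum cut capacity equals the max flow.
In the residual graph, reachable from Plant: {Plant, Bus1}.
Min-cut edges: Plant→Sub1 (12), Bus1→Sub3 (4); capacity 12 + 4 = 16.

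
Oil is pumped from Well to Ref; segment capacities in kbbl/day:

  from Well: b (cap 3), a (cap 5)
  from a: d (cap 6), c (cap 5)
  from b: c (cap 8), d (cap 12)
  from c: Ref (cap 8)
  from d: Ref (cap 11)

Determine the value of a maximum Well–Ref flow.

Augment Well→a→c→Ref: bottleneck 5, flow now 5.
Augment Well→b→c→Ref: bottleneck 3, flow now 8.
No augmenting path remains; maximum flow = 8.
In the residual graph, reachable from Well: {Well}.
Min-cut edges: Well→a (5), Well→b (3); capacity 5 + 3 = 8.
This cut is saturated, so no flow can exceed 8.

8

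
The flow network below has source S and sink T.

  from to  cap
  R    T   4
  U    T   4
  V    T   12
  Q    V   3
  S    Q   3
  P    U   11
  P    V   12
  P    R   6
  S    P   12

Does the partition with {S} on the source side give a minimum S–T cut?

Given cut capacity: 12 + 3 = 15.
Augment S→P→R→T: bottleneck 4, flow now 4.
Augment S→P→U→T: bottleneck 4, flow now 8.
Augment S→P→V→T: bottleneck 4, flow now 12.
Augment S→Q→V→T: bottleneck 3, flow now 15.
No augmenting path remains; maximum flow = 15.
Cut capacity 15 equals the max flow, so it is a minimum cut.

Yes — it is a minimum cut (capacity 15).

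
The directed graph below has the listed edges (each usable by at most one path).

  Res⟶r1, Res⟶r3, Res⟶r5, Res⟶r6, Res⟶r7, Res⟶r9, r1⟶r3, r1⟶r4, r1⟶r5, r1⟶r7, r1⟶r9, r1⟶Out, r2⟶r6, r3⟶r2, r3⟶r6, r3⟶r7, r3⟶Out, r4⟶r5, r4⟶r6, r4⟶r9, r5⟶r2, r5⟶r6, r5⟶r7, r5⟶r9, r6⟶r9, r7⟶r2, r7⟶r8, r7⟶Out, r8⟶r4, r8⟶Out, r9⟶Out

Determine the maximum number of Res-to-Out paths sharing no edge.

5

Assign every edge capacity 1; by Menger, the answer equals the max flow.
Path Res→r1→Out (+1); total 1.
Path Res→r3→Out (+1); total 2.
Path Res→r7→Out (+1); total 3.
Path Res→r9→Out (+1); total 4.
Path Res→r5→r7→r8→Out (+1); total 5.
No residual Res→Out path; max flow = 5.
Certifying cut of size 5: {Res→r1, Res→r3, Res→r5, Res→r7, r9→Out}.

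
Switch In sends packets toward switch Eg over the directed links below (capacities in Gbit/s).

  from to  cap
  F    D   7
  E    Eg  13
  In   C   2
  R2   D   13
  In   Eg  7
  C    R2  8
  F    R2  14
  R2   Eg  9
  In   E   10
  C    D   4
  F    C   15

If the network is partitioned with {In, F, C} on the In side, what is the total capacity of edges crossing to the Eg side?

50

Edges leaving {In, F, C}: In→E (10), In→Eg (7), F→R2 (14), F→D (7), C→R2 (8), C→D (4).
Cut capacity = 10 + 7 + 14 + 7 + 8 + 4 = 50.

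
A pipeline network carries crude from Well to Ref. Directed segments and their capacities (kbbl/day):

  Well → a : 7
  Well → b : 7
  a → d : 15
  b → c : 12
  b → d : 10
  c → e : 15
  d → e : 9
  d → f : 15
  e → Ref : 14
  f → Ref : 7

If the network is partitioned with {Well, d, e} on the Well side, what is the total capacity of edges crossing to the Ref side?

Edges leaving {Well, d, e}: Well→a (7), Well→b (7), d→f (15), e→Ref (14).
Cut capacity = 7 + 7 + 15 + 14 = 43.

43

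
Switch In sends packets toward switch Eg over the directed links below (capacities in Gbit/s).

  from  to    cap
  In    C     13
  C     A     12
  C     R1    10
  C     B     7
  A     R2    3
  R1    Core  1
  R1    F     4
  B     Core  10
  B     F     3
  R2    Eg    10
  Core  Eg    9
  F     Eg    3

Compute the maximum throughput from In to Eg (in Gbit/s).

Augment In→C→A→R2→Eg: bottleneck 3, flow now 3.
Augment In→C→R1→Core→Eg: bottleneck 1, flow now 4.
Augment In→C→R1→F→Eg: bottleneck 3, flow now 7.
Augment In→C→B→Core→Eg: bottleneck 6, flow now 13.
No augmenting path remains; maximum flow = 13.
In the residual graph, reachable from In: {In}.
Min-cut edges: In→C (13); capacity 13 = 13.
This cut is saturated, so no flow can exceed 13.

13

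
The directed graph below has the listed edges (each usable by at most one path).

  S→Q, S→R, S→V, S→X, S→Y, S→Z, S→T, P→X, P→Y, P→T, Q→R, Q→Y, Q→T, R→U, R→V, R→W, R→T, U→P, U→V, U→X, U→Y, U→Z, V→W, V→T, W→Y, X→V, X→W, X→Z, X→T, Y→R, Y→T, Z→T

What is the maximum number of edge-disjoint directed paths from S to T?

Assign every edge capacity 1; by Menger, the answer equals the max flow.
Path S→T (+1); total 1.
Path S→Q→T (+1); total 2.
Path S→R→T (+1); total 3.
Path S→V→T (+1); total 4.
Path S→X→T (+1); total 5.
Path S→Y→T (+1); total 6.
Path S→Z→T (+1); total 7.
No residual S→T path; max flow = 7.
Certifying cut of size 7: {S→Q, S→R, S→T, S→V, S→X, S→Y, S→Z}.

7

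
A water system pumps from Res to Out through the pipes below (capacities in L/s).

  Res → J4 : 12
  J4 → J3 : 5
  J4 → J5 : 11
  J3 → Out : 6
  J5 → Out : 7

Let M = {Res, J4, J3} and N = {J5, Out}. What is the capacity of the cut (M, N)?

Edges leaving {Res, J4, J3}: J4→J5 (11), J3→Out (6).
Cut capacity = 11 + 6 = 17.

17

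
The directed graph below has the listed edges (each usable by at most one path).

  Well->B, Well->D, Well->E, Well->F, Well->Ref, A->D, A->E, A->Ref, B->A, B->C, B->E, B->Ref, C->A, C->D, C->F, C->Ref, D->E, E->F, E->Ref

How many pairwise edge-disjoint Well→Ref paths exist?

Assign every edge capacity 1; by Menger, the answer equals the max flow.
Path Well→Ref (+1); total 1.
Path Well→B→Ref (+1); total 2.
Path Well→E→Ref (+1); total 3.
No residual Well→Ref path; max flow = 3.
Certifying cut of size 3: {E→Ref, Well→B, Well→Ref}.

3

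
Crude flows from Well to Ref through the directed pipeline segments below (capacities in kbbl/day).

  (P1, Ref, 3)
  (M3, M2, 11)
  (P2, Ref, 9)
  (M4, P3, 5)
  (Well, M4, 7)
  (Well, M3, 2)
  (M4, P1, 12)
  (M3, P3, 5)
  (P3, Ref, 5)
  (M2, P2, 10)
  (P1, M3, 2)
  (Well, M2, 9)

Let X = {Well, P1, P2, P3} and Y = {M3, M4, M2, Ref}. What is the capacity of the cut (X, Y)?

37

Edges leaving {Well, P1, P2, P3}: Well→M3 (2), Well→M4 (7), Well→M2 (9), P1→M3 (2), P1→Ref (3), P2→Ref (9), P3→Ref (5).
Cut capacity = 2 + 7 + 9 + 2 + 3 + 9 + 5 = 37.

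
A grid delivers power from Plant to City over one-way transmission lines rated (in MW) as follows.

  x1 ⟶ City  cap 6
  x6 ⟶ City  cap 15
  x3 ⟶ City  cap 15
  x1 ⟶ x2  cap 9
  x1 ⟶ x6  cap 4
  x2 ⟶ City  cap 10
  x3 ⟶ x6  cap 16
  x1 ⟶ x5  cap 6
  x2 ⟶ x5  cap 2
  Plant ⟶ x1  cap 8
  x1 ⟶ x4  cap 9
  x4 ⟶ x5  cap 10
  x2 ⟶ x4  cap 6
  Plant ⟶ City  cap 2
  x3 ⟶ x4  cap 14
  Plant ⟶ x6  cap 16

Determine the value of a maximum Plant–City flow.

25

Augment Plant→City: bottleneck 2, flow now 2.
Augment Plant→x1→City: bottleneck 6, flow now 8.
Augment Plant→x6→City: bottleneck 15, flow now 23.
Augment Plant→x1→x2→City: bottleneck 2, flow now 25.
No augmenting path remains; maximum flow = 25.
In the residual graph, reachable from Plant: {Plant, x6}.
Min-cut edges: Plant→x1 (8), Plant→City (2), x6→City (15); capacity 8 + 2 + 15 = 25.
This cut is saturated, so no flow can exceed 25.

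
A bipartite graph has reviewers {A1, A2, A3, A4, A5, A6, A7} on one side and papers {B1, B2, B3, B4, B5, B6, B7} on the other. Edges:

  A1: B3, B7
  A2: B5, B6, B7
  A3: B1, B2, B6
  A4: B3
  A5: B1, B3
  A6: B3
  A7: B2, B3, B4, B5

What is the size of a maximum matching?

6

Unit-capacity flow: source→left, listed edges, right→sink; max matching = max flow.
Augmenting path A1→B3 (+1); matched 1.
Augmenting path A2→B5 (+1); matched 2.
Augmenting path A3→B1 (+1); matched 3.
Augmenting path A7→B2 (+1); matched 4.
Augmenting path A4→B3→A1→B7 (+1); matched 5.
Augmenting path A5→B1→A3→B6 (+1); matched 6.
No augmenting path remains; maximum matching = 6.
König certificate: {A1, A2, A3, A5, A7, B3} is a vertex cover of size 6 (every listed pair touches it), so no matching can be larger.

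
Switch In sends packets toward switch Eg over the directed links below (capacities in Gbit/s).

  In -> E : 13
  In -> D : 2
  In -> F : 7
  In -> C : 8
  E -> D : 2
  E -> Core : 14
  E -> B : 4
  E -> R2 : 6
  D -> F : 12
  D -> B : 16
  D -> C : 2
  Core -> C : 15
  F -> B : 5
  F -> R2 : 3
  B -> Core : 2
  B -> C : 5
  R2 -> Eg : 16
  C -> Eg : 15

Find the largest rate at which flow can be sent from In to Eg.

Augment In→C→Eg: bottleneck 8, flow now 8.
Augment In→E→R2→Eg: bottleneck 6, flow now 14.
Augment In→D→C→Eg: bottleneck 2, flow now 16.
Augment In→F→R2→Eg: bottleneck 3, flow now 19.
Augment In→E→Core→C→Eg: bottleneck 5, flow now 24.
No augmenting path remains; maximum flow = 24.
In the residual graph, reachable from In: {In, E, D, Core, F, B, C}.
Min-cut edges: E→R2 (6), F→R2 (3), C→Eg (15); capacity 6 + 3 + 15 = 24.
This cut is saturated, so no flow can exceed 24.

24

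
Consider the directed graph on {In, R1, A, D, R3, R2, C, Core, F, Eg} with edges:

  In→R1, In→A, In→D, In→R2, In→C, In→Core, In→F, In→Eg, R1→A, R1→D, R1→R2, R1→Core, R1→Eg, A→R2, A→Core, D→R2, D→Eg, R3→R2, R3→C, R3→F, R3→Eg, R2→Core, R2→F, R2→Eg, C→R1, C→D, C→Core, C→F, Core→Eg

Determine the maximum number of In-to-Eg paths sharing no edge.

5

Assign every edge capacity 1; by Menger, the answer equals the max flow.
Path In→Eg (+1); total 1.
Path In→R1→Eg (+1); total 2.
Path In→D→Eg (+1); total 3.
Path In→R2→Eg (+1); total 4.
Path In→Core→Eg (+1); total 5.
No residual In→Eg path; max flow = 5.
Certifying cut of size 5: {Core→Eg, D→Eg, In→Eg, R1→Eg, R2→Eg}.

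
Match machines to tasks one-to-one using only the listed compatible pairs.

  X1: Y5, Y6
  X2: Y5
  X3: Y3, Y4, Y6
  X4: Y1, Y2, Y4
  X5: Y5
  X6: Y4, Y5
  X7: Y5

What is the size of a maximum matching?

5

Unit-capacity flow: source→left, listed edges, right→sink; max matching = max flow.
Augmenting path X1→Y5 (+1); matched 1.
Augmenting path X3→Y3 (+1); matched 2.
Augmenting path X4→Y1 (+1); matched 3.
Augmenting path X6→Y4 (+1); matched 4.
Augmenting path X2→Y5→X1→Y6 (+1); matched 5.
No augmenting path remains; maximum matching = 5.
König certificate: {X1, X3, X4, X6, Y5} is a vertex cover of size 5 (every listed pair touches it), so no matching can be larger.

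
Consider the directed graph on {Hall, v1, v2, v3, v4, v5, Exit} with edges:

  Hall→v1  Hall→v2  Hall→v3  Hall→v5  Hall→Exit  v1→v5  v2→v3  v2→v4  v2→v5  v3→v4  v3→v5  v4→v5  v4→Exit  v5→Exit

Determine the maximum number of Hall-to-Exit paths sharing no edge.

3

Assign every edge capacity 1; by Menger, the answer equals the max flow.
Path Hall→Exit (+1); total 1.
Path Hall→v5→Exit (+1); total 2.
Path Hall→v2→v4→Exit (+1); total 3.
No residual Hall→Exit path; max flow = 3.
Certifying cut of size 3: {Hall→Exit, v4→Exit, v5→Exit}.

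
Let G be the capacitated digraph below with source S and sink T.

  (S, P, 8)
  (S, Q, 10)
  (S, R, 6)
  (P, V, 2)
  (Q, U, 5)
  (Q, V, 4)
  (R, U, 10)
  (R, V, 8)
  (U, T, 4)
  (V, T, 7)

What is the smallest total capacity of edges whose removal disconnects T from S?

11

Augment S→P→V→T: bottleneck 2, flow now 2.
Augment S→Q→U→T: bottleneck 4, flow now 6.
Augment S→Q→V→T: bottleneck 4, flow now 10.
Augment S→R→V→T: bottleneck 1, flow now 11.
No augmenting path remains; maximum flow = 11.
By max-flow min-cut, the minimum cut capacity equals the max flow.
In the residual graph, reachable from S: {S, P, Q, R, U, V}.
Min-cut edges: U→T (4), V→T (7); capacity 4 + 7 = 11.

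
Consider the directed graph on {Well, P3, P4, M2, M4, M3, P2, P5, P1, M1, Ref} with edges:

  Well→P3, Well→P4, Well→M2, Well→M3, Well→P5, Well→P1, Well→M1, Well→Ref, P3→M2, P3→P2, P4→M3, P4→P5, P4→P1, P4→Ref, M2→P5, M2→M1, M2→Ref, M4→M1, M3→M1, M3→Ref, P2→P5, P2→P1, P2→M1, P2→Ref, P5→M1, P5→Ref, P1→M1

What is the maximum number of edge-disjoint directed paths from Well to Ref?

Assign every edge capacity 1; by Menger, the answer equals the max flow.
Path Well→Ref (+1); total 1.
Path Well→P4→Ref (+1); total 2.
Path Well→M2→Ref (+1); total 3.
Path Well→M3→Ref (+1); total 4.
Path Well→P5→Ref (+1); total 5.
Path Well→P3→P2→Ref (+1); total 6.
No residual Well→Ref path; max flow = 6.
Certifying cut of size 6: {Well→M2, Well→M3, Well→P3, Well→P4, Well→P5, Well→Ref}.

6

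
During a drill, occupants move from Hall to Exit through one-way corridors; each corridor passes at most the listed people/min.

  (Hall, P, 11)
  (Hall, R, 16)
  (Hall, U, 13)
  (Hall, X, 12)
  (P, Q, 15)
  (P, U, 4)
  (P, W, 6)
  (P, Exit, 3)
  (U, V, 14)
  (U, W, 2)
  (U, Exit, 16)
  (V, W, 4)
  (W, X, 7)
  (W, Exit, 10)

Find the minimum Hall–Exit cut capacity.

Augment Hall→P→Exit: bottleneck 3, flow now 3.
Augment Hall→U→Exit: bottleneck 13, flow now 16.
Augment Hall→P→U→Exit: bottleneck 3, flow now 19.
Augment Hall→P→W→Exit: bottleneck 5, flow now 24.
No augmenting path remains; maximum flow = 24.
By max-flow min-cut, the minimum cut capacity equals the max flow.
In the residual graph, reachable from Hall: {Hall, R, X}.
Min-cut edges: Hall→P (11), Hall→U (13); capacity 11 + 13 = 24.

24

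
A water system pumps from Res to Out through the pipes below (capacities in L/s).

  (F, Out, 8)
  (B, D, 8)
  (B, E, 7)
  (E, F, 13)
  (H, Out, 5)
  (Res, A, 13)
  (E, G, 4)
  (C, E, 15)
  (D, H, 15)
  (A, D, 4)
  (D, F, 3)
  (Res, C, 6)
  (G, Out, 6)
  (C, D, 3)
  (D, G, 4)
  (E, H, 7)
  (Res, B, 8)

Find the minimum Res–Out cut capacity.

18

Augment Res→A→D→F→Out: bottleneck 3, flow now 3.
Augment Res→A→D→G→Out: bottleneck 1, flow now 4.
Augment Res→B→D→G→Out: bottleneck 3, flow now 7.
Augment Res→B→D→H→Out: bottleneck 5, flow now 12.
Augment Res→C→E→F→Out: bottleneck 5, flow now 17.
Augment Res→C→E→G→Out: bottleneck 1, flow now 18.
No augmenting path remains; maximum flow = 18.
By max-flow min-cut, the minimum cut capacity equals the max flow.
In the residual graph, reachable from Res: {Res, A}.
Min-cut edges: Res→B (8), Res→C (6), A→D (4); capacity 8 + 6 + 4 = 18.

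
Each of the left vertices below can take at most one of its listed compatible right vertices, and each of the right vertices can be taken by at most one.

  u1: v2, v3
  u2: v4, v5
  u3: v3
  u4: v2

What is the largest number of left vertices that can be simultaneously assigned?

3

Unit-capacity flow: source→left, listed edges, right→sink; max matching = max flow.
Augmenting path u1→v2 (+1); matched 1.
Augmenting path u2→v4 (+1); matched 2.
Augmenting path u3→v3 (+1); matched 3.
No augmenting path remains; maximum matching = 3.
König certificate: {u2, v2, v3} is a vertex cover of size 3 (every listed pair touches it), so no matching can be larger.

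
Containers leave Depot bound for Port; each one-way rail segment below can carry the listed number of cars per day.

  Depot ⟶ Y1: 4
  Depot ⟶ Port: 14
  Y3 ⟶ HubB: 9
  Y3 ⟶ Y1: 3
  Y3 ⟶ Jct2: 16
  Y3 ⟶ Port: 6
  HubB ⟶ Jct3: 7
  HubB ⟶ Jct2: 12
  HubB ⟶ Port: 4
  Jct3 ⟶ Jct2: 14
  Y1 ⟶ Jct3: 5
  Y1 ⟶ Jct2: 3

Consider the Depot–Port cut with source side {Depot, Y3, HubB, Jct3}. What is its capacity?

Edges leaving {Depot, Y3, HubB, Jct3}: Depot→Y1 (4), Depot→Port (14), Y3→Y1 (3), Y3→Jct2 (16), Y3→Port (6), HubB→Jct2 (12), HubB→Port (4), Jct3→Jct2 (14).
Cut capacity = 4 + 14 + 3 + 16 + 6 + 12 + 4 + 14 = 73.

73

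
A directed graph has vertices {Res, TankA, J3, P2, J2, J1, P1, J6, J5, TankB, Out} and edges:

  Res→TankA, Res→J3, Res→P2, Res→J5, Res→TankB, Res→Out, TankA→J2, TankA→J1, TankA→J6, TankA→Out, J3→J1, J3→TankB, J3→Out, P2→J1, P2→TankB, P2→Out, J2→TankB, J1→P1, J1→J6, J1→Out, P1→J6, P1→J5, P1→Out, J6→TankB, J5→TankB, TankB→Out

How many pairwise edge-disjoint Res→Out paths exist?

5

Assign every edge capacity 1; by Menger, the answer equals the max flow.
Path Res→Out (+1); total 1.
Path Res→TankA→Out (+1); total 2.
Path Res→J3→Out (+1); total 3.
Path Res→P2→Out (+1); total 4.
Path Res→TankB→Out (+1); total 5.
No residual Res→Out path; max flow = 5.
Certifying cut of size 5: {Res→J3, Res→Out, Res→P2, Res→TankA, TankB→Out}.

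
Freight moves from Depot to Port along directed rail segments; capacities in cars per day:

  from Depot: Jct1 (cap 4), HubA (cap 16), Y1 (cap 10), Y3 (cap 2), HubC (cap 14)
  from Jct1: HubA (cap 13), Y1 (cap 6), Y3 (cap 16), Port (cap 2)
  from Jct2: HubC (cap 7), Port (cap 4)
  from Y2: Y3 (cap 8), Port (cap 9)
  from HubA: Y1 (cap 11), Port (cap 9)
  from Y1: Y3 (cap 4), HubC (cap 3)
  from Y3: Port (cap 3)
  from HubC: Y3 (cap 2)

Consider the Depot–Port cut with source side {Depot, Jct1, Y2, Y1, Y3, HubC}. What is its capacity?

43

Edges leaving {Depot, Jct1, Y2, Y1, Y3, HubC}: Depot→HubA (16), Jct1→HubA (13), Jct1→Port (2), Y2→Port (9), Y3→Port (3).
Cut capacity = 16 + 13 + 2 + 9 + 3 = 43.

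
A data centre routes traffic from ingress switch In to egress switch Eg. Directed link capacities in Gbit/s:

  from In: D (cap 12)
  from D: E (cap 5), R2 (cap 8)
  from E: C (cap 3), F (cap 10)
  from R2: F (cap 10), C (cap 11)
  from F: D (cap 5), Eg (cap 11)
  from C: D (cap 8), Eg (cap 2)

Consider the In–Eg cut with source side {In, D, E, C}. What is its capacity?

Edges leaving {In, D, E, C}: D→R2 (8), E→F (10), C→Eg (2).
Cut capacity = 8 + 10 + 2 = 20.

20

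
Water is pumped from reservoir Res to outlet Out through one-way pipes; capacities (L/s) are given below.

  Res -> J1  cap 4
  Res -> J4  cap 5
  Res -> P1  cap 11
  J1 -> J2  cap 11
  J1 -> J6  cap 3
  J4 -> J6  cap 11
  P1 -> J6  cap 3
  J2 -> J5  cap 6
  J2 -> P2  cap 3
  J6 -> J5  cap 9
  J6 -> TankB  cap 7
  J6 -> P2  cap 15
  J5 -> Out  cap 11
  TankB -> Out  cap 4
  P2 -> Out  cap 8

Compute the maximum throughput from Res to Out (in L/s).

Augment Res→J1→J2→J5→Out: bottleneck 4, flow now 4.
Augment Res→J4→J6→J5→Out: bottleneck 5, flow now 9.
Augment Res→P1→J6→J5→Out: bottleneck 2, flow now 11.
Augment Res→P1→J6→TankB→Out: bottleneck 1, flow now 12.
No augmenting path remains; maximum flow = 12.
In the residual graph, reachable from Res: {Res, P1}.
Min-cut edges: Res→J1 (4), Res→J4 (5), P1→J6 (3); capacity 4 + 5 + 3 = 12.
This cut is saturated, so no flow can exceed 12.

12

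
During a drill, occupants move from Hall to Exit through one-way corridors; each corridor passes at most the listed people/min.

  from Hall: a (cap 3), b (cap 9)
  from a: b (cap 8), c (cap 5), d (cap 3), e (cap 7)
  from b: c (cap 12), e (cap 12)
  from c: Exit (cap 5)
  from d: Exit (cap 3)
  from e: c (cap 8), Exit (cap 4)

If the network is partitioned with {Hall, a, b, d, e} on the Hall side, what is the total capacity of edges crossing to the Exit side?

32

Edges leaving {Hall, a, b, d, e}: a→c (5), b→c (12), d→Exit (3), e→c (8), e→Exit (4).
Cut capacity = 5 + 12 + 3 + 8 + 4 = 32.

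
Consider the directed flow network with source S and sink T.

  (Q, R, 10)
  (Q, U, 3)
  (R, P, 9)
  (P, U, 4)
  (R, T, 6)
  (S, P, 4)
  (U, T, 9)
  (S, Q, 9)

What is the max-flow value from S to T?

13

Augment S→P→U→T: bottleneck 4, flow now 4.
Augment S→Q→R→T: bottleneck 6, flow now 10.
Augment S→Q→U→T: bottleneck 3, flow now 13.
No augmenting path remains; maximum flow = 13.
In the residual graph, reachable from S: {S}.
Min-cut edges: S→P (4), S→Q (9); capacity 4 + 9 = 13.
This cut is saturated, so no flow can exceed 13.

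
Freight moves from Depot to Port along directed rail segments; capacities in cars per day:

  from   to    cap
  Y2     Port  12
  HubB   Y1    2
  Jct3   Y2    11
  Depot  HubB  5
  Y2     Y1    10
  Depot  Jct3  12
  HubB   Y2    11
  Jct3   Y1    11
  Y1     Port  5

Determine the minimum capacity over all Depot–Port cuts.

Augment Depot→Jct3→Y2→Port: bottleneck 11, flow now 11.
Augment Depot→Jct3→Y1→Port: bottleneck 1, flow now 12.
Augment Depot→HubB→Y2→Port: bottleneck 1, flow now 13.
Augment Depot→HubB→Y1→Port: bottleneck 2, flow now 15.
Augment Depot→HubB→Y2→Y1→Port: bottleneck 2, flow now 17.
No augmenting path remains; maximum flow = 17.
By max-flow min-cut, the minimum cut capacity equals the max flow.
In the residual graph, reachable from Depot: {Depot}.
Min-cut edges: Depot→Jct3 (12), Depot→HubB (5); capacity 12 + 5 = 17.

17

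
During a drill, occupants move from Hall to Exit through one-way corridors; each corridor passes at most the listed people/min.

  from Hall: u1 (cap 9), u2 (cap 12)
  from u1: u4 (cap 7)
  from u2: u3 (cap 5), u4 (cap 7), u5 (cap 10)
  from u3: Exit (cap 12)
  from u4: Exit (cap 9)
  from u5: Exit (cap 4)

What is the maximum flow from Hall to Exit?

Augment Hall→u1→u4→Exit: bottleneck 7, flow now 7.
Augment Hall→u2→u3→Exit: bottleneck 5, flow now 12.
Augment Hall→u2→u4→Exit: bottleneck 2, flow now 14.
Augment Hall→u2→u5→Exit: bottleneck 4, flow now 18.
No augmenting path remains; maximum flow = 18.
In the residual graph, reachable from Hall: {Hall, u1, u2, u4, u5}.
Min-cut edges: u2→u3 (5), u4→Exit (9), u5→Exit (4); capacity 5 + 9 + 4 = 18.
This cut is saturated, so no flow can exceed 18.

18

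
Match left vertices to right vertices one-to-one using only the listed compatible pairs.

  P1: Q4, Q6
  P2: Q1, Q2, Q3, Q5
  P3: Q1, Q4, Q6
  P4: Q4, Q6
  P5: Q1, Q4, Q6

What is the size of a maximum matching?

4

Unit-capacity flow: source→left, listed edges, right→sink; max matching = max flow.
Augmenting path P1→Q4 (+1); matched 1.
Augmenting path P2→Q1 (+1); matched 2.
Augmenting path P3→Q6 (+1); matched 3.
Augmenting path P5→Q1→P2→Q2 (+1); matched 4.
No augmenting path remains; maximum matching = 4.
König certificate: {P2, Q1, Q4, Q6} is a vertex cover of size 4 (every listed pair touches it), so no matching can be larger.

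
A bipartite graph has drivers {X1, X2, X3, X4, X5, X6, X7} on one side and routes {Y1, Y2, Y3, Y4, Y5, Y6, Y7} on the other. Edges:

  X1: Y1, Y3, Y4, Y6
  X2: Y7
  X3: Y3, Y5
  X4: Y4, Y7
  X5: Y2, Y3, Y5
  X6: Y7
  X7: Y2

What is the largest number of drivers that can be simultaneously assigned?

Unit-capacity flow: source→left, listed edges, right→sink; max matching = max flow.
Augmenting path X1→Y1 (+1); matched 1.
Augmenting path X2→Y7 (+1); matched 2.
Augmenting path X3→Y3 (+1); matched 3.
Augmenting path X4→Y4 (+1); matched 4.
Augmenting path X5→Y2 (+1); matched 5.
Augmenting path X7→Y2→X5→Y5 (+1); matched 6.
No augmenting path remains; maximum matching = 6.
König certificate: {X1, X3, X4, X5, X7, Y7} is a vertex cover of size 6 (every listed pair touches it), so no matching can be larger.

6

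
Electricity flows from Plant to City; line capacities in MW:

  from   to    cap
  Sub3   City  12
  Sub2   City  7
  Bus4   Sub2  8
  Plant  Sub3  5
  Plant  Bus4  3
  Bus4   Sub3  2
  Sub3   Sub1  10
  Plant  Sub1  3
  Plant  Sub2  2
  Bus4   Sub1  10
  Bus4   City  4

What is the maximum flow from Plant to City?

10

Augment Plant→Bus4→City: bottleneck 3, flow now 3.
Augment Plant→Sub3→City: bottleneck 5, flow now 8.
Augment Plant→Sub2→City: bottleneck 2, flow now 10.
No augmenting path remains; maximum flow = 10.
In the residual graph, reachable from Plant: {Plant, Sub1}.
Min-cut edges: Plant→Bus4 (3), Plant→Sub3 (5), Plant→Sub2 (2); capacity 3 + 5 + 2 = 10.
This cut is saturated, so no flow can exceed 10.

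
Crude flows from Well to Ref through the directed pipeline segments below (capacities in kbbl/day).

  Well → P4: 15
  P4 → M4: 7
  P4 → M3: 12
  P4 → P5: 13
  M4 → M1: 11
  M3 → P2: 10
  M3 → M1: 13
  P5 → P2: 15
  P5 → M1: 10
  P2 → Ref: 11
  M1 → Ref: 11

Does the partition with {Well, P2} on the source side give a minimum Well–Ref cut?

Given cut capacity: 15 + 11 = 26.
Augment Well→P4→M4→M1→Ref: bottleneck 7, flow now 7.
Augment Well→P4→M3→P2→Ref: bottleneck 8, flow now 15.
No augmenting path remains; maximum flow = 15.
In the residual graph, reachable from Well: {Well}.
Min-cut edges: Well→P4 (15); capacity 15 = 15.
Cut capacity 26 exceeds the max flow 15, so it is not minimum.

No — its capacity is 26, but the minimum cut has capacity 15.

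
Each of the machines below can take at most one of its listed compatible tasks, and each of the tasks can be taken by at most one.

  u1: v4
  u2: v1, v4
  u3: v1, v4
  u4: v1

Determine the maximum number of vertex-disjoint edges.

Unit-capacity flow: source→left, listed edges, right→sink; max matching = max flow.
Augmenting path u1→v4 (+1); matched 1.
Augmenting path u2→v1 (+1); matched 2.
No augmenting path remains; maximum matching = 2.
König certificate: {v1, v4} is a vertex cover of size 2 (every listed pair touches it), so no matching can be larger.

2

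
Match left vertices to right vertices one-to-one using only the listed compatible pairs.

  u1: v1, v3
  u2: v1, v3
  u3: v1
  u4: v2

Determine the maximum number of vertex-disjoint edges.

Unit-capacity flow: source→left, listed edges, right→sink; max matching = max flow.
Augmenting path u1→v1 (+1); matched 1.
Augmenting path u2→v3 (+1); matched 2.
Augmenting path u4→v2 (+1); matched 3.
No augmenting path remains; maximum matching = 3.
König certificate: {u4, v1, v3} is a vertex cover of size 3 (every listed pair touches it), so no matching can be larger.

3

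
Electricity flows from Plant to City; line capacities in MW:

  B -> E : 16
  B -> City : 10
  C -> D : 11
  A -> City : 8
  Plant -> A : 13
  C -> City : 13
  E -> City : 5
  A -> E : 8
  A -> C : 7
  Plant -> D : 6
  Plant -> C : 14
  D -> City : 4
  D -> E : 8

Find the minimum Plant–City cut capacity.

30

Augment Plant→A→City: bottleneck 8, flow now 8.
Augment Plant→C→City: bottleneck 13, flow now 21.
Augment Plant→D→City: bottleneck 4, flow now 25.
Augment Plant→A→E→City: bottleneck 5, flow now 30.
No augmenting path remains; maximum flow = 30.
By max-flow min-cut, the minimum cut capacity equals the max flow.
In the residual graph, reachable from Plant: {Plant, A, C, D, E}.
Min-cut edges: A→City (8), C→City (13), D→City (4), E→City (5); capacity 8 + 13 + 4 + 5 = 30.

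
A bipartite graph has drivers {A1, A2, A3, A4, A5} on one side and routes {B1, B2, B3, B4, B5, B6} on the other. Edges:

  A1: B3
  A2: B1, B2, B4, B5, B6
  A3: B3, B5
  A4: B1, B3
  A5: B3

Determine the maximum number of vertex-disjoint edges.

4

Unit-capacity flow: source→left, listed edges, right→sink; max matching = max flow.
Augmenting path A1→B3 (+1); matched 1.
Augmenting path A2→B1 (+1); matched 2.
Augmenting path A3→B5 (+1); matched 3.
Augmenting path A4→B1→A2→B2 (+1); matched 4.
No augmenting path remains; maximum matching = 4.
König certificate: {A2, A3, A4, B3} is a vertex cover of size 4 (every listed pair touches it), so no matching can be larger.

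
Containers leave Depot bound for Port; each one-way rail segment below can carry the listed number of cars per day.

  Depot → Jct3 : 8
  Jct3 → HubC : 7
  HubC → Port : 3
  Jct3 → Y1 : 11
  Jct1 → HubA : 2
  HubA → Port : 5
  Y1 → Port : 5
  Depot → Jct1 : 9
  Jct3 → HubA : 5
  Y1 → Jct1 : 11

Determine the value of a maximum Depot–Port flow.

Augment Depot→Jct3→HubC→Port: bottleneck 3, flow now 3.
Augment Depot→Jct3→HubA→Port: bottleneck 5, flow now 8.
Augment Depot→Jct1→HubA→Jct3→Y1→Port: bottleneck 2, flow now 10. (uses reverse residual edge)
No augmenting path remains; maximum flow = 10.
In the residual graph, reachable from Depot: {Depot, Jct1}.
Min-cut edges: Depot→Jct3 (8), Jct1→HubA (2); capacity 8 + 2 = 10.
This cut is saturated, so no flow can exceed 10.

10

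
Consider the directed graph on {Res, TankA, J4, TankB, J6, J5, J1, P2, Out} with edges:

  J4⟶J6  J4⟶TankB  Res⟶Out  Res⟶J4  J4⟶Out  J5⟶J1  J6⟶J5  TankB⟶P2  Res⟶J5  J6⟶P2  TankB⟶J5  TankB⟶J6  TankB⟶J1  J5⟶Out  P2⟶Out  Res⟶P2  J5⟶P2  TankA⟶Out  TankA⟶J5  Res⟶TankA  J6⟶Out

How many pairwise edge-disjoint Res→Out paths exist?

Assign every edge capacity 1; by Menger, the answer equals the max flow.
Path Res→Out (+1); total 1.
Path Res→TankA→Out (+1); total 2.
Path Res→J4→Out (+1); total 3.
Path Res→J5→Out (+1); total 4.
Path Res→P2→Out (+1); total 5.
No residual Res→Out path; max flow = 5.
Certifying cut of size 5: {Res→J4, Res→J5, Res→Out, Res→P2, Res→TankA}.

5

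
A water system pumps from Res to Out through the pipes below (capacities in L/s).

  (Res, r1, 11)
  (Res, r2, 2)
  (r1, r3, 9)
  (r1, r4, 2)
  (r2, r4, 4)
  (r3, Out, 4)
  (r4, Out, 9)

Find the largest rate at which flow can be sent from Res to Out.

Augment Res→r1→r3→Out: bottleneck 4, flow now 4.
Augment Res→r1→r4→Out: bottleneck 2, flow now 6.
Augment Res→r2→r4→Out: bottleneck 2, flow now 8.
No augmenting path remains; maximum flow = 8.
In the residual graph, reachable from Res: {Res, r1, r3}.
Min-cut edges: Res→r2 (2), r1→r4 (2), r3→Out (4); capacity 2 + 2 + 4 = 8.
This cut is saturated, so no flow can exceed 8.

8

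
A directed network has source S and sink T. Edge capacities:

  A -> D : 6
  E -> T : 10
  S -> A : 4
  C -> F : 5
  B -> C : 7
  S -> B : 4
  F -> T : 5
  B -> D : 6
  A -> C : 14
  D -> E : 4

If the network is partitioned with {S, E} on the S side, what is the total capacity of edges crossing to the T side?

Edges leaving {S, E}: S→A (4), S→B (4), E→T (10).
Cut capacity = 4 + 4 + 10 = 18.

18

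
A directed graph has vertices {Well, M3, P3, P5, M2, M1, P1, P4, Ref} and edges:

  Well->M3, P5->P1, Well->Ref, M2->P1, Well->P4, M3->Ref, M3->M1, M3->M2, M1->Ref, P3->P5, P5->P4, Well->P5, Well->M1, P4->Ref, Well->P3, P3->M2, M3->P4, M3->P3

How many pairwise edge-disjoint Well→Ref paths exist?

Assign every edge capacity 1; by Menger, the answer equals the max flow.
Path Well→Ref (+1); total 1.
Path Well→M3→Ref (+1); total 2.
Path Well→M1→Ref (+1); total 3.
Path Well→P4→Ref (+1); total 4.
No residual Well→Ref path; max flow = 4.
Certifying cut of size 4: {P4→Ref, Well→M1, Well→M3, Well→Ref}.

4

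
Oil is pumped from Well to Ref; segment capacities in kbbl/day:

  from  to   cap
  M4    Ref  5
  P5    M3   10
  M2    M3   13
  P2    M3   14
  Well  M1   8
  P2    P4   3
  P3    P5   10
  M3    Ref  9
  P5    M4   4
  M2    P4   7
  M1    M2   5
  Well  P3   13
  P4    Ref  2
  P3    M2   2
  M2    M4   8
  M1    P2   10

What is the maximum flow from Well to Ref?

16

Augment Well→M1→P2→M3→Ref: bottleneck 8, flow now 8.
Augment Well→P3→P5→M3→Ref: bottleneck 1, flow now 9.
Augment Well→P3→P5→M4→Ref: bottleneck 4, flow now 13.
Augment Well→P3→M2→P4→Ref: bottleneck 2, flow now 15.
Augment Well→P3→P5→M3→P2→M1→M2→M4→Ref: bottleneck 1, flow now 16. (uses reverse residual edge)
No augmenting path remains; maximum flow = 16.
In the residual graph, reachable from Well: {Well, M1, P3, P2, P5, M2, M3, P4, M4}.
Min-cut edges: M3→Ref (9), P4→Ref (2), M4→Ref (5); capacity 9 + 2 + 5 = 16.
This cut is saturated, so no flow can exceed 16.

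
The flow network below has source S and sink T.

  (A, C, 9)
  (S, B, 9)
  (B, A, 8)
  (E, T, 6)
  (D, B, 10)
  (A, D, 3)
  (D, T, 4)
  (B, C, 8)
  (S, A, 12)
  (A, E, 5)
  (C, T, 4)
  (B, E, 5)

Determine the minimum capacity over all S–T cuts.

13

Augment S→A→C→T: bottleneck 4, flow now 4.
Augment S→A→D→T: bottleneck 3, flow now 7.
Augment S→A→E→T: bottleneck 5, flow now 12.
Augment S→B→E→T: bottleneck 1, flow now 13.
No augmenting path remains; maximum flow = 13.
By max-flow min-cut, the minimum cut capacity equals the max flow.
In the residual graph, reachable from S: {S, A, B, C, E}.
Min-cut edges: A→D (3), C→T (4), E→T (6); capacity 3 + 4 + 6 = 13.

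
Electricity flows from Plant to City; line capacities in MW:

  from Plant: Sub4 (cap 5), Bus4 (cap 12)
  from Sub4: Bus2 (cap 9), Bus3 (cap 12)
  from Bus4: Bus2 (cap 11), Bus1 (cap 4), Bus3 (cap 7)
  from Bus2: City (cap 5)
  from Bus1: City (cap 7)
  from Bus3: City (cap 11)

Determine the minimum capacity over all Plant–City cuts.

Augment Plant→Sub4→Bus2→City: bottleneck 5, flow now 5.
Augment Plant→Bus4→Bus1→City: bottleneck 4, flow now 9.
Augment Plant→Bus4→Bus3→City: bottleneck 7, flow now 16.
Augment Plant→Bus4→Bus2→Sub4→Bus3→City: bottleneck 1, flow now 17. (uses reverse residual edge)
No augmenting path remains; maximum flow = 17.
By max-flow min-cut, the minimum cut capacity equals the max flow.
In the residual graph, reachable from Plant: {Plant}.
Min-cut edges: Plant→Sub4 (5), Plant→Bus4 (12); capacity 5 + 12 = 17.

17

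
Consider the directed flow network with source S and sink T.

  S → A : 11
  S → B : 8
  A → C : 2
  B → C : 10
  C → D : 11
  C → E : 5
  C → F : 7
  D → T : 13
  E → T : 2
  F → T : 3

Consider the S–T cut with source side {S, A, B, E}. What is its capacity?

14

Edges leaving {S, A, B, E}: A→C (2), B→C (10), E→T (2).
Cut capacity = 2 + 10 + 2 = 14.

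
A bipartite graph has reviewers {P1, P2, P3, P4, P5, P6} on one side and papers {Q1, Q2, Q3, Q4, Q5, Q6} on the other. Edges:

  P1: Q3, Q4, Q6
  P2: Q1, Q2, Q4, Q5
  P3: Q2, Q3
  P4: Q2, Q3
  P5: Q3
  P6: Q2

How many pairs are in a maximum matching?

4

Unit-capacity flow: source→left, listed edges, right→sink; max matching = max flow.
Augmenting path P1→Q3 (+1); matched 1.
Augmenting path P2→Q1 (+1); matched 2.
Augmenting path P3→Q2 (+1); matched 3.
Augmenting path P4→Q3→P1→Q4 (+1); matched 4.
No augmenting path remains; maximum matching = 4.
König certificate: {P1, P2, Q2, Q3} is a vertex cover of size 4 (every listed pair touches it), so no matching can be larger.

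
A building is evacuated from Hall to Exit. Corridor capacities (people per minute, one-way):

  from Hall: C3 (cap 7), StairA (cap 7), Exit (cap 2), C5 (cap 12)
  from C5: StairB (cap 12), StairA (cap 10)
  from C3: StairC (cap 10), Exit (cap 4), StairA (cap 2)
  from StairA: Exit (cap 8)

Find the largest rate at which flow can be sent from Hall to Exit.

14

Augment Hall→Exit: bottleneck 2, flow now 2.
Augment Hall→C3→Exit: bottleneck 4, flow now 6.
Augment Hall→StairA→Exit: bottleneck 7, flow now 13.
Augment Hall→C5→StairA→Exit: bottleneck 1, flow now 14.
No augmenting path remains; maximum flow = 14.
In the residual graph, reachable from Hall: {Hall, C5, C3, StairB, StairC, StairA}.
Min-cut edges: Hall→Exit (2), C3→Exit (4), StairA→Exit (8); capacity 2 + 4 + 8 = 14.
This cut is saturated, so no flow can exceed 14.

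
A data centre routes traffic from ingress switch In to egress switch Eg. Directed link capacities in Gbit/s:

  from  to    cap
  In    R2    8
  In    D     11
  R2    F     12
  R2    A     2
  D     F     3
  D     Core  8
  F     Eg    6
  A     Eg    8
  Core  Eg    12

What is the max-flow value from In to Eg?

16

Augment In→R2→F→Eg: bottleneck 6, flow now 6.
Augment In→R2→A→Eg: bottleneck 2, flow now 8.
Augment In→D→Core→Eg: bottleneck 8, flow now 16.
No augmenting path remains; maximum flow = 16.
In the residual graph, reachable from In: {In, R2, D, F}.
Min-cut edges: R2→A (2), D→Core (8), F→Eg (6); capacity 2 + 8 + 6 = 16.
This cut is saturated, so no flow can exceed 16.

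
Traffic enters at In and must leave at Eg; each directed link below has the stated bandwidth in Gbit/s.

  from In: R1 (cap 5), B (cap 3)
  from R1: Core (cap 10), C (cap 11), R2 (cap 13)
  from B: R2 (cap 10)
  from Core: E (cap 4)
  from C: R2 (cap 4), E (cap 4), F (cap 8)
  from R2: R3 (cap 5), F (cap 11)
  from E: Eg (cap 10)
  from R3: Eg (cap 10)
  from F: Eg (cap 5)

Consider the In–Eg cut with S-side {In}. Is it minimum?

Given cut capacity: 5 + 3 = 8.
Augment In→R1→Core→E→Eg: bottleneck 4, flow now 4.
Augment In→R1→C→E→Eg: bottleneck 1, flow now 5.
Augment In→B→R2→R3→Eg: bottleneck 3, flow now 8.
No augmenting path remains; maximum flow = 8.
Cut capacity 8 equals the max flow, so it is a minimum cut.

Yes — it is a minimum cut (capacity 8).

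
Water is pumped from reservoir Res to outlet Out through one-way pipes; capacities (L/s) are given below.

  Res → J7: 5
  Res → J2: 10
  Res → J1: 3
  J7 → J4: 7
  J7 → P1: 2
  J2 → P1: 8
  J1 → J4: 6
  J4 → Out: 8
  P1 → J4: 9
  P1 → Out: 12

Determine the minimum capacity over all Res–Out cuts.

16

Augment Res→J7→J4→Out: bottleneck 5, flow now 5.
Augment Res→J2→P1→Out: bottleneck 8, flow now 13.
Augment Res→J1→J4→Out: bottleneck 3, flow now 16.
No augmenting path remains; maximum flow = 16.
By max-flow min-cut, the minimum cut capacity equals the max flow.
In the residual graph, reachable from Res: {Res, J2}.
Min-cut edges: Res→J7 (5), Res→J1 (3), J2→P1 (8); capacity 5 + 3 + 8 = 16.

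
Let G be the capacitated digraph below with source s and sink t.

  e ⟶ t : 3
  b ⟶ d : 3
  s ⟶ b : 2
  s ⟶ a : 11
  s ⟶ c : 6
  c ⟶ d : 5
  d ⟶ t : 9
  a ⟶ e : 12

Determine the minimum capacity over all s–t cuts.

Augment s→a→e→t: bottleneck 3, flow now 3.
Augment s→b→d→t: bottleneck 2, flow now 5.
Augment s→c→d→t: bottleneck 5, flow now 10.
No augmenting path remains; maximum flow = 10.
By max-flow min-cut, the minimum cut capacity equals the max flow.
In the residual graph, reachable from s: {s, a, c, e}.
Min-cut edges: s→b (2), c→d (5), e→t (3); capacity 2 + 5 + 3 = 10.

10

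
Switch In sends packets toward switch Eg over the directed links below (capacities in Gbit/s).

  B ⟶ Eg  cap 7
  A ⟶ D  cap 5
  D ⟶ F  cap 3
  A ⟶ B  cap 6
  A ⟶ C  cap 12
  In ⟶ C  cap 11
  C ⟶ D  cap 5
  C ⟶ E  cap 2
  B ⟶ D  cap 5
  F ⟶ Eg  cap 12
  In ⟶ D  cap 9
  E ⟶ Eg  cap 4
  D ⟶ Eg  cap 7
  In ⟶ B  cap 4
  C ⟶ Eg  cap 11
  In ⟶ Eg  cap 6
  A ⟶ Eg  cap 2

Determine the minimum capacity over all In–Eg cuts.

Augment In→Eg: bottleneck 6, flow now 6.
Augment In→B→Eg: bottleneck 4, flow now 10.
Augment In→C→Eg: bottleneck 11, flow now 21.
Augment In→D→Eg: bottleneck 7, flow now 28.
Augment In→D→F→Eg: bottleneck 2, flow now 30.
No augmenting path remains; maximum flow = 30.
By max-flow min-cut, the minimum cut capacity equals the max flow.
In the residual graph, reachable from In: {In}.
Min-cut edges: In→B (4), In→C (11), In→D (9), In→Eg (6); capacity 4 + 11 + 9 + 6 = 30.

30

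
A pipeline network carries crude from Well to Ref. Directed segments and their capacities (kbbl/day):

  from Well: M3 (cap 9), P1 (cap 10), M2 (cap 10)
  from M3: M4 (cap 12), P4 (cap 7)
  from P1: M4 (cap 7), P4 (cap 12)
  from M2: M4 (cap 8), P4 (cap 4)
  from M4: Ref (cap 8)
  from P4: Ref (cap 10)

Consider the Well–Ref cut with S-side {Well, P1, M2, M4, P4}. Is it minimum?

Given cut capacity: 9 + 8 + 10 = 27.
Augment Well→M3→M4→Ref: bottleneck 8, flow now 8.
Augment Well→M3→P4→Ref: bottleneck 1, flow now 9.
Augment Well→P1→P4→Ref: bottleneck 9, flow now 18.
No augmenting path remains; maximum flow = 18.
In the residual graph, reachable from Well: {Well, M3, P1, M2, M4, P4}.
Min-cut edges: M4→Ref (8), P4→Ref (10); capacity 8 + 10 = 18.
Cut capacity 27 exceeds the max flow 18, so it is not minimum.

No — its capacity is 27, but the minimum cut has capacity 18.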